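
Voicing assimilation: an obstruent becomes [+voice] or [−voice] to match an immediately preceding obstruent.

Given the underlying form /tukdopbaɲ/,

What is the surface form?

[tuktoppaɲ]

/d/ after /k/ (voiceless) → [t]
/b/ after /p/ (voiceless) → [p]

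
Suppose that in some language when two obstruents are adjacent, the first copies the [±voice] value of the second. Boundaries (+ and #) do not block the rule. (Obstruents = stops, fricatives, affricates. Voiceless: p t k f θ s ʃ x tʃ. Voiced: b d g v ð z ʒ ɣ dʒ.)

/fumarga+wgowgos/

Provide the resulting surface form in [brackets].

[fumarga+wgowgos]

no segment meets the rule's conditions; no change.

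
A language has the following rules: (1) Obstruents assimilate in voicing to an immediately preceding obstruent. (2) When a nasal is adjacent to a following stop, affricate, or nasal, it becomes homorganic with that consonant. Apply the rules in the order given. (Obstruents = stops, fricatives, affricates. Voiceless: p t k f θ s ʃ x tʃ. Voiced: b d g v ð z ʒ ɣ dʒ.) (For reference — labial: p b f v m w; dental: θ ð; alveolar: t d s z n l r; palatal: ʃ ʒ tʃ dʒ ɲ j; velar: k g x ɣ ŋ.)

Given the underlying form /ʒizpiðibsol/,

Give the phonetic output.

[ʒizbiðibzol]

Rule 1: /p/ after /z/ (voiced) → [b]
Rule 1: /s/ after /b/ (voiced) → [z]
After rule 1: ʒizbiðibzol
Rule 2: no segment meets the rule's conditions; no change.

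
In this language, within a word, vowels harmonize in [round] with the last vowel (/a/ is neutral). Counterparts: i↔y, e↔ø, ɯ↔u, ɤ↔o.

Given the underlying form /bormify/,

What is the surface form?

[bormyfy]

/i/ harmonizes with /y/ ([+round]) → [y]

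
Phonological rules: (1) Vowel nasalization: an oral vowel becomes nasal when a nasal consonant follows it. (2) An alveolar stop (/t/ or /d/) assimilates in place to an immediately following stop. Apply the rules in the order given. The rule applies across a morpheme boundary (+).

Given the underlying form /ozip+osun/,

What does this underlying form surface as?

Rule 1: /u/ before nasal /n/ → [ũ]
After rule 1: ozip+osũn
Rule 2: no segment meets the rule's conditions; no change.

[ozip+osũn]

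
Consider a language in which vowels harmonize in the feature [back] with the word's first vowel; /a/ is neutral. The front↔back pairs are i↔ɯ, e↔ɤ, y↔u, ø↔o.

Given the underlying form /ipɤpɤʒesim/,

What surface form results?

[ipepeʒesim]

/ɤ/ harmonizes with /i/ ([-back]) → [e]
/ɤ/ harmonizes with /i/ ([-back]) → [e]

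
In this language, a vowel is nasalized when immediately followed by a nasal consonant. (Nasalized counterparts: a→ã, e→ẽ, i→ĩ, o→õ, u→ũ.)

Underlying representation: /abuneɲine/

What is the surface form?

/u/ before nasal /n/ → [ũ]
/e/ before nasal /ɲ/ → [ẽ]
/i/ before nasal /n/ → [ĩ]

[abũnẽɲĩne]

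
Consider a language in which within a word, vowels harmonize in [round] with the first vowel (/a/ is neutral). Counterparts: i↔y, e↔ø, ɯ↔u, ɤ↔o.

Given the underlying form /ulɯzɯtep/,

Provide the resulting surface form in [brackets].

[uluzutøp]

/ɯ/ harmonizes with /u/ ([+round]) → [u]
/ɯ/ harmonizes with /u/ ([+round]) → [u]
/e/ harmonizes with /u/ ([+round]) → [ø]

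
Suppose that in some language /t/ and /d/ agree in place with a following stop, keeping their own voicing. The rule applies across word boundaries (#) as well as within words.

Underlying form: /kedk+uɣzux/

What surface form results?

[kegk+uɣzux]

/d/ before /k/ (velar) → [g]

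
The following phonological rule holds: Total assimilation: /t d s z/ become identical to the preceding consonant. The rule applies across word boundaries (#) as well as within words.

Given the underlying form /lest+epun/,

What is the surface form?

[less+epun]

/t/ after /s/ → [s] (total assimilation)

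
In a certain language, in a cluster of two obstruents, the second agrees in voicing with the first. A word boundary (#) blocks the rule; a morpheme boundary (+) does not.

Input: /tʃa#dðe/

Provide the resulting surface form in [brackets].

[tʃa#dðe]

no segment meets the rule's conditions; no change.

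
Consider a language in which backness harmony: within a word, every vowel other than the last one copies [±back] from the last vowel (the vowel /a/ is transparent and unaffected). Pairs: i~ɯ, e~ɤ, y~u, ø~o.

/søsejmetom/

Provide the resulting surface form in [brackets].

[sosɤjmɤtom]

/ø/ harmonizes with /o/ ([+back]) → [o]
/e/ harmonizes with /o/ ([+back]) → [ɤ]
/e/ harmonizes with /o/ ([+back]) → [ɤ]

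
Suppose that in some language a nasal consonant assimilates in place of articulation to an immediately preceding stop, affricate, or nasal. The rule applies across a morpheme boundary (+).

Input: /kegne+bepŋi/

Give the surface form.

[kegŋe+bepmi]

/n/ after /g/ (velar) → [ŋ]
/ŋ/ after /p/ (labial) → [m]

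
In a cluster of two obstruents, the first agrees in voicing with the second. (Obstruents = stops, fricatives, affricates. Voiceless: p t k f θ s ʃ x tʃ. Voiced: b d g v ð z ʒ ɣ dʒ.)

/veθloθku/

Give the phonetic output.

[veθloθku]

no segment meets the rule's conditions; no change.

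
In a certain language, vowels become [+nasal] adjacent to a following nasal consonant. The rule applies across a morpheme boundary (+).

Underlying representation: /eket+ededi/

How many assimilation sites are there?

No segment meets the rule's conditions.

0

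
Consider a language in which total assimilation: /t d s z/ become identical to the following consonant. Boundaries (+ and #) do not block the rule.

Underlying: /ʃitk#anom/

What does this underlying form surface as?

/t/ before /k/ → [k] (total assimilation)

[ʃikk#anom]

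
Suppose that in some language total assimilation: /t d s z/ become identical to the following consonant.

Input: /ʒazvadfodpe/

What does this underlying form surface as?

/z/ before /v/ → [v] (total assimilation)
/d/ before /f/ → [f] (total assimilation)
/d/ before /p/ → [p] (total assimilation)

[ʒavvaffoppe]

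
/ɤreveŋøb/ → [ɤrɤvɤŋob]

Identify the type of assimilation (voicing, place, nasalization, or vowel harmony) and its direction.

vowel harmony, progressive

/e/→[ɤ] /e/→[ɤ] /ø/→[o].
Vowels agree with the first vowel, so the harmony is progressive.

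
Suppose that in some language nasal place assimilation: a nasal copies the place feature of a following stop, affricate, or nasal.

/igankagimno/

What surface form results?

/n/ before /k/ (velar) → [ŋ]
/m/ before /n/ (alveolar) → [n]

[igaŋkaginno]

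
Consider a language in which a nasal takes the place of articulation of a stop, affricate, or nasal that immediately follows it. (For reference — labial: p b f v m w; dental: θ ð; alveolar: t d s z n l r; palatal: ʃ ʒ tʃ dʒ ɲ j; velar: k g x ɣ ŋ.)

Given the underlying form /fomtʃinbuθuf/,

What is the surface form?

[foɲtʃimbuθuf]

/m/ before /tʃ/ (palatal) → [ɲ]
/n/ before /b/ (labial) → [m]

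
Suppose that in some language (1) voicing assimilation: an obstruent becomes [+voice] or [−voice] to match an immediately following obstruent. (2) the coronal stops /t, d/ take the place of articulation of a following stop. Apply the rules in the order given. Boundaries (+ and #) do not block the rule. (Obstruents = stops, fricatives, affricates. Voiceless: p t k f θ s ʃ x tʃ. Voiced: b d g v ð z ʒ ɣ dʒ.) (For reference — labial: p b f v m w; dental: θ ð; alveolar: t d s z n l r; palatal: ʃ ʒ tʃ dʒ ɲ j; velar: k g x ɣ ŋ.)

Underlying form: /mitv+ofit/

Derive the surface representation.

[midv+ofit]

Rule 1: /t/ before /v/ (voiced) → [d]
After rule 1: midv+ofit
Rule 2: no segment meets the rule's conditions; no change.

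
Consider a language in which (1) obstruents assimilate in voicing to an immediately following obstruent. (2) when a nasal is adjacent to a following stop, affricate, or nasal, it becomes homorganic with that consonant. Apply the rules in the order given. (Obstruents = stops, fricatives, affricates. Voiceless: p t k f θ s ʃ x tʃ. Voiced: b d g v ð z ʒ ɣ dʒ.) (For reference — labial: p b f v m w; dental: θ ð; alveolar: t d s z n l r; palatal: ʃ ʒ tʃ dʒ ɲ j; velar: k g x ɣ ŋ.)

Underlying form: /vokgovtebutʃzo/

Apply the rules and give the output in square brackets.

Rule 1: /k/ before /g/ (voiced) → [g]
Rule 1: /v/ before /t/ (voiceless) → [f]
Rule 1: /tʃ/ before /z/ (voiced) → [dʒ]
After rule 1: voggoftebudʒzo
Rule 2: no segment meets the rule's conditions; no change.

[voggoftebudʒzo]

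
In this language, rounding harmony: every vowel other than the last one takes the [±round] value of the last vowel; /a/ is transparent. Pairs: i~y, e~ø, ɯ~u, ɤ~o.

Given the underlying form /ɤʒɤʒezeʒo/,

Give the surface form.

/ɤ/ harmonizes with /o/ ([+round]) → [o]
/ɤ/ harmonizes with /o/ ([+round]) → [o]
/e/ harmonizes with /o/ ([+round]) → [ø]
/e/ harmonizes with /o/ ([+round]) → [ø]

[oʒoʒøzøʒo]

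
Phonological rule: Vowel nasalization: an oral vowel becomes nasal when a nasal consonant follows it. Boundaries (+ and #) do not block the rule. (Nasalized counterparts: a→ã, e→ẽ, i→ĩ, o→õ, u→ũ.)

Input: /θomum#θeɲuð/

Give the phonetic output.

/o/ before nasal /m/ → [õ]
/u/ before nasal /m/ → [ũ]
/e/ before nasal /ɲ/ → [ẽ]

[θõmũm#θẽɲuð]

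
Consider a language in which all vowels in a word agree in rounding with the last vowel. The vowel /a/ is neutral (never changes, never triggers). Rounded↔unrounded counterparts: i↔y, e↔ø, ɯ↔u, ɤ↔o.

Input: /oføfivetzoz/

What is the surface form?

/i/ harmonizes with /o/ ([+round]) → [y]
/e/ harmonizes with /o/ ([+round]) → [ø]

[oføfyvøtzoz]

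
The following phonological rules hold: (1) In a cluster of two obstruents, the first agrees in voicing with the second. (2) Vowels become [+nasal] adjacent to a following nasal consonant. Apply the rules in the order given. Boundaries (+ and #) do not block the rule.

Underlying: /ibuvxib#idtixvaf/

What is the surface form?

[ibufxib#ittiɣvaf]

Rule 1: /v/ before /x/ (voiceless) → [f]
Rule 1: /d/ before /t/ (voiceless) → [t]
Rule 1: /x/ before /v/ (voiced) → [ɣ]
After rule 1: ibufxib#ittiɣvaf
Rule 2: no segment meets the rule's conditions; no change.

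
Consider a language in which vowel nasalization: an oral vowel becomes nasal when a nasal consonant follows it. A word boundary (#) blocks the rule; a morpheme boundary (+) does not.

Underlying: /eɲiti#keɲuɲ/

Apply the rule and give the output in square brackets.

[ẽɲiti#kẽɲũɲ]

/e/ before nasal /ɲ/ → [ẽ]
/e/ before nasal /ɲ/ → [ẽ]
/u/ before nasal /ɲ/ → [ũ]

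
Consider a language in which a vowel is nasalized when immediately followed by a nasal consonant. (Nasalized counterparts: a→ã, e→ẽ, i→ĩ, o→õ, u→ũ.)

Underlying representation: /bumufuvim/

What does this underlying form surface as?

[bũmufuvĩm]

/u/ before nasal /m/ → [ũ]
/i/ before nasal /m/ → [ĩ]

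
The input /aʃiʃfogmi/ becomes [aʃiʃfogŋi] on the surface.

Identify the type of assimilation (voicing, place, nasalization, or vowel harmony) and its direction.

/m/→[ŋ].
Each target copies a feature from the preceding segment, so the direction is progressive.

place assimilation, progressive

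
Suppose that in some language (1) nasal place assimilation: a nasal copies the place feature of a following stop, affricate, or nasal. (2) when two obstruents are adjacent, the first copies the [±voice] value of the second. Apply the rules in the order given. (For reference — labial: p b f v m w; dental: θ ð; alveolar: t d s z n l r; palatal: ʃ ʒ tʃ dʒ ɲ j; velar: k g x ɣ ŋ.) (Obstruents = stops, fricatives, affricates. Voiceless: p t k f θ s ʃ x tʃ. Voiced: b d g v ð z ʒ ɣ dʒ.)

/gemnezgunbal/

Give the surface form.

[gennezgumbal]

Rule 1: /m/ before /n/ (alveolar) → [n]
Rule 1: /n/ before /b/ (labial) → [m]
After rule 1: gennezgumbal
Rule 2: no segment meets the rule's conditions; no change.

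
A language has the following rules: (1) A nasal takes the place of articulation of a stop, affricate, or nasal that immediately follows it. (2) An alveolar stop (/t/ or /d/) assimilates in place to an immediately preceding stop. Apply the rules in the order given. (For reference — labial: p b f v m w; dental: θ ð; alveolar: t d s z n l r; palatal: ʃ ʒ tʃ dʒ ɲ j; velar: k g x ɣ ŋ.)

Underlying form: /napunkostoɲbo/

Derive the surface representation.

Rule 1: /n/ before /k/ (velar) → [ŋ]
Rule 1: /ɲ/ before /b/ (labial) → [m]
After rule 1: napuŋkostombo
Rule 2: no segment meets the rule's conditions; no change.

[napuŋkostombo]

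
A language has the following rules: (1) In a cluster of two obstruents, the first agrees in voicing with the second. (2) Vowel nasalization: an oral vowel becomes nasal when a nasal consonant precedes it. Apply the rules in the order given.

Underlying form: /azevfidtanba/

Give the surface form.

Rule 1: /v/ before /f/ (voiceless) → [f]
Rule 1: /d/ before /t/ (voiceless) → [t]
After rule 1: azeffittanba
Rule 2: no segment meets the rule's conditions; no change.

[azeffittanba]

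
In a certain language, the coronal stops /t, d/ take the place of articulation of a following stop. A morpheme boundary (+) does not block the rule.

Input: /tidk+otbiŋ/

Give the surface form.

[tigk+opbiŋ]

/d/ before /k/ (velar) → [g]
/t/ before /b/ (labial) → [p]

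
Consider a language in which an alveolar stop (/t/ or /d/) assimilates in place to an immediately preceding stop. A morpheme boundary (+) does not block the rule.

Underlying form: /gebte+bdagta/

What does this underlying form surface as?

/t/ after /b/ (labial) → [p]
/d/ after /b/ (labial) → [b]
/t/ after /g/ (velar) → [k]

[gebpe+bbagka]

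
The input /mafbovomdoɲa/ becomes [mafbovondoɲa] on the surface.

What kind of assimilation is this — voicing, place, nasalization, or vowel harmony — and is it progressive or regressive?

place assimilation, regressive

/m/→[n].
Each target copies a feature from the following segment, so the direction is regressive.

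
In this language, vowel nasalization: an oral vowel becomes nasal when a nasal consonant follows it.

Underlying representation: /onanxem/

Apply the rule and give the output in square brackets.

[õnãnxẽm]

/o/ before nasal /n/ → [õ]
/a/ before nasal /n/ → [ã]
/e/ before nasal /m/ → [ẽ]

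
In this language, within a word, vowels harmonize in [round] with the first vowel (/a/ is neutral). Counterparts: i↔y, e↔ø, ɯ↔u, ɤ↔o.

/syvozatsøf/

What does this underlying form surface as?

no segment meets the rule's conditions; no change.

[syvozatsøf]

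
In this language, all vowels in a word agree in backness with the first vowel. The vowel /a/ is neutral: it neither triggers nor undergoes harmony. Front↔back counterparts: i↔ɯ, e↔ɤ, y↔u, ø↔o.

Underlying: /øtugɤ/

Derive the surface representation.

[øtyge]

/u/ harmonizes with /ø/ ([-back]) → [y]
/ɤ/ harmonizes with /ø/ ([-back]) → [e]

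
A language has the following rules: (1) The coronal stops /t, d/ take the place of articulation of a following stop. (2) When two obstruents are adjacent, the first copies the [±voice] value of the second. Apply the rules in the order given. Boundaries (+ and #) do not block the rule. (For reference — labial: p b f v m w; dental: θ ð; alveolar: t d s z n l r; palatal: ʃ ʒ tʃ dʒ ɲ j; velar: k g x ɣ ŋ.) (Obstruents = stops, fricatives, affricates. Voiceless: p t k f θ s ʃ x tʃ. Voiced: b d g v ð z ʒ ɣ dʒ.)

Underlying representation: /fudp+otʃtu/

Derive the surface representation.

Rule 1: /d/ before /p/ (labial) → [b]
After rule 1: fubp+otʃtu
Rule 2: /b/ before /p/ (voiceless) → [p]

[fupp+otʃtu]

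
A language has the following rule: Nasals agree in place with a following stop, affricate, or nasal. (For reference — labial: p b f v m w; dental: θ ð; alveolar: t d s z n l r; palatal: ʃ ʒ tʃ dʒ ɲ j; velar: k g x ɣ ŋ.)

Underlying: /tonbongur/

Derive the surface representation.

[tomboŋgur]

/n/ before /b/ (labial) → [m]
/n/ before /g/ (velar) → [ŋ]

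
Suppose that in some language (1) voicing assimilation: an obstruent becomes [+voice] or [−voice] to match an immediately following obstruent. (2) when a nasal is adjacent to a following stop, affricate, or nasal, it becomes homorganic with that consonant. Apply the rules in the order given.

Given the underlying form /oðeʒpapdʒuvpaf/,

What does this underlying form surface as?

[oðeʃpabdʒufpaf]

Rule 1: /ʒ/ before /p/ (voiceless) → [ʃ]
Rule 1: /p/ before /dʒ/ (voiced) → [b]
Rule 1: /v/ before /p/ (voiceless) → [f]
After rule 1: oðeʃpabdʒufpaf
Rule 2: no segment meets the rule's conditions; no change.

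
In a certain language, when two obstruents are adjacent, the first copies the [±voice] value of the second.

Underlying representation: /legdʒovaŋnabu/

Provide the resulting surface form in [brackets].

no segment meets the rule's conditions; no change.

[legdʒovaŋnabu]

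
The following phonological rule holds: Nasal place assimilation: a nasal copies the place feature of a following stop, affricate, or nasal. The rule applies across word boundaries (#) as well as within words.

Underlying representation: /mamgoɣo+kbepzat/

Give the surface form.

/m/ before /g/ (velar) → [ŋ]

[maŋgoɣo+kbepzat]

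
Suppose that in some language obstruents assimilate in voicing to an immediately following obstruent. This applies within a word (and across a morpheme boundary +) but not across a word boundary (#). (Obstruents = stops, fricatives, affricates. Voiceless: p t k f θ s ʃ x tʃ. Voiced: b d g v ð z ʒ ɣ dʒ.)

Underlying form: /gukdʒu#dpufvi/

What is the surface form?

[gugdʒu#tpuvvi]

/k/ before /dʒ/ (voiced) → [g]
/d/ before /p/ (voiceless) → [t]
/f/ before /v/ (voiced) → [v]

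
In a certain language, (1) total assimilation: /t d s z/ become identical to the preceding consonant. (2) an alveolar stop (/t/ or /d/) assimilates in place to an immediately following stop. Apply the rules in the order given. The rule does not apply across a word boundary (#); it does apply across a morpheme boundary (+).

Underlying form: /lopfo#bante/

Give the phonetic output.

Rule 1: /t/ after /n/ → [n] (total assimilation)
After rule 1: lopfo#banne
Rule 2: no segment meets the rule's conditions; no change.

[lopfo#banne]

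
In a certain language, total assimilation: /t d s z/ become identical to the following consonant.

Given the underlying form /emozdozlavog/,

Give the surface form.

/z/ before /d/ → [d] (total assimilation)
/z/ before /l/ → [l] (total assimilation)

[emoddollavog]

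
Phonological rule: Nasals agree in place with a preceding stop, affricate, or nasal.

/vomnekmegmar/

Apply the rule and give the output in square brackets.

/n/ after /m/ (labial) → [m]
/m/ after /k/ (velar) → [ŋ]
/m/ after /g/ (velar) → [ŋ]

[vommekŋegŋar]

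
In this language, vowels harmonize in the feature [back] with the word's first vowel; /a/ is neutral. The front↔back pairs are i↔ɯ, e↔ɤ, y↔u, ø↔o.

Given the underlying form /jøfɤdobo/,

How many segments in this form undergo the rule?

/ɤ/ harmonizes with /ø/ ([-back]) → [e]
/o/ harmonizes with /ø/ ([-back]) → [ø]
/o/ harmonizes with /ø/ ([-back]) → [ø]
3 segments change.

3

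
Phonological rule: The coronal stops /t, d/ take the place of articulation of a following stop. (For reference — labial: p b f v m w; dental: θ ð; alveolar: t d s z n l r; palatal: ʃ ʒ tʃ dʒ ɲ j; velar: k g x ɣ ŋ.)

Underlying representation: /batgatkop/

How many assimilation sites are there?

2

/t/ before /g/ (velar) → [k]
/t/ before /k/ (velar) → [k]
2 segments change.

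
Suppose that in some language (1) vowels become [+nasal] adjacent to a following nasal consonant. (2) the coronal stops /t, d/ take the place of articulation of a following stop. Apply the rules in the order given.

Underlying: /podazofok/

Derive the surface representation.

[podazofok]

Rule 1: no segment meets the rule's conditions; no change.
After rule 1: podazofok
Rule 2: no segment meets the rule's conditions; no change.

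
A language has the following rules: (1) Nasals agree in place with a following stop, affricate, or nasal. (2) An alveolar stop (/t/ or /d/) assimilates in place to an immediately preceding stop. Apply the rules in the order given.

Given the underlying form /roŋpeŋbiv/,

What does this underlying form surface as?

Rule 1: /ŋ/ before /p/ (labial) → [m]
Rule 1: /ŋ/ before /b/ (labial) → [m]
After rule 1: rompembiv
Rule 2: no segment meets the rule's conditions; no change.

[rompembiv]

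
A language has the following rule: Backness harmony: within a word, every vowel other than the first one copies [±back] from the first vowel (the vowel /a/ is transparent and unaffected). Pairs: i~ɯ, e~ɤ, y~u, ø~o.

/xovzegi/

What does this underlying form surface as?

[xovzɤgɯ]

/e/ harmonizes with /o/ ([+back]) → [ɤ]
/i/ harmonizes with /o/ ([+back]) → [ɯ]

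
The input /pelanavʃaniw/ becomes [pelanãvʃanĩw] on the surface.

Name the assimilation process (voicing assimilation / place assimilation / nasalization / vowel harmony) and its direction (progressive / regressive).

nasalization, progressive

/a/→[ã] /i/→[ĩ].
Each target copies a feature from the preceding segment, so the direction is progressive.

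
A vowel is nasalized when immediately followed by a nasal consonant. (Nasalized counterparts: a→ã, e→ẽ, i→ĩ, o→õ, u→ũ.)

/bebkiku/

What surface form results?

no segment meets the rule's conditions; no change.

[bebkiku]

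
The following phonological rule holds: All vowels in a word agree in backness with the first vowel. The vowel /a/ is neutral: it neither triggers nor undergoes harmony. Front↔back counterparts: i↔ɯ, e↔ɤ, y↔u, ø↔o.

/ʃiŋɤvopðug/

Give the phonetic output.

/ɤ/ harmonizes with /i/ ([-back]) → [e]
/o/ harmonizes with /i/ ([-back]) → [ø]
/u/ harmonizes with /i/ ([-back]) → [y]

[ʃiŋevøpðyg]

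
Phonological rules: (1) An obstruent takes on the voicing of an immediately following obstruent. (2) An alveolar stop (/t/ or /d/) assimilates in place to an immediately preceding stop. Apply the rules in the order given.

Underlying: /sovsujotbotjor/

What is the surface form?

[sofsujodbotjor]

Rule 1: /v/ before /s/ (voiceless) → [f]
Rule 1: /t/ before /b/ (voiced) → [d]
After rule 1: sofsujodbotjor
Rule 2: no segment meets the rule's conditions; no change.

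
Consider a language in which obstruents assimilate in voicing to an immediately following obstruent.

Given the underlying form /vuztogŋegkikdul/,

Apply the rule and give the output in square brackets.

/z/ before /t/ (voiceless) → [s]
/g/ before /k/ (voiceless) → [k]
/k/ before /d/ (voiced) → [g]

[vustogŋekkigdul]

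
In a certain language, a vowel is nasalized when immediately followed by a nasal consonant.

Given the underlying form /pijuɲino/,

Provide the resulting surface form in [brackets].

/u/ before nasal /ɲ/ → [ũ]
/i/ before nasal /n/ → [ĩ]

[pijũɲĩno]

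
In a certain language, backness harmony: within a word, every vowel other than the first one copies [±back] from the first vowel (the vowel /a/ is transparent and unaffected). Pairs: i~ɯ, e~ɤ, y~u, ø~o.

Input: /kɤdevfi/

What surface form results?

[kɤdɤvfɯ]

/e/ harmonizes with /ɤ/ ([+back]) → [ɤ]
/i/ harmonizes with /ɤ/ ([+back]) → [ɯ]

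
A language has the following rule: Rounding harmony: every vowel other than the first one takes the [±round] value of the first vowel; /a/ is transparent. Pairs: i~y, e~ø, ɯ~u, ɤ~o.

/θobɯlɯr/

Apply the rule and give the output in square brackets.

[θobulur]

/ɯ/ harmonizes with /o/ ([+round]) → [u]
/ɯ/ harmonizes with /o/ ([+round]) → [u]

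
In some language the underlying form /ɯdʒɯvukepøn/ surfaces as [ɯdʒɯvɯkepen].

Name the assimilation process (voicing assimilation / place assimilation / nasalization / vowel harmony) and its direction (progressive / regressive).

vowel harmony, progressive

/u/→[ɯ] /ø/→[e].
Vowels agree with the first vowel, so the harmony is progressive.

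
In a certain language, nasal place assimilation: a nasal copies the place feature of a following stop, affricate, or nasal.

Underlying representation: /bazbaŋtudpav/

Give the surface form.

/ŋ/ before /t/ (alveolar) → [n]

[bazbantudpav]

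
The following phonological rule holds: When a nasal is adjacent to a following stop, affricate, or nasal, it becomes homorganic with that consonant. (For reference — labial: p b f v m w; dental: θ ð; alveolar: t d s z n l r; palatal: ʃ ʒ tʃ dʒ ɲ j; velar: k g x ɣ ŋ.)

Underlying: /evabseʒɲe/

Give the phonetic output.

[evabseʒɲe]

no segment meets the rule's conditions; no change.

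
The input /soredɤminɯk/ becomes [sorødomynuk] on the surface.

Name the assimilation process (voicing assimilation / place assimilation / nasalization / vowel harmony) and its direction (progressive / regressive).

vowel harmony, progressive

/e/→[ø] /ɤ/→[o] /i/→[y] /ɯ/→[u].
Vowels agree with the first vowel, so the harmony is progressive.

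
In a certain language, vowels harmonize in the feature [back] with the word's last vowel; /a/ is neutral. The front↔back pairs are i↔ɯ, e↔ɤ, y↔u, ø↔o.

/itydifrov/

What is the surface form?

/i/ harmonizes with /o/ ([+back]) → [ɯ]
/y/ harmonizes with /o/ ([+back]) → [u]
/i/ harmonizes with /o/ ([+back]) → [ɯ]

[ɯtudɯfrov]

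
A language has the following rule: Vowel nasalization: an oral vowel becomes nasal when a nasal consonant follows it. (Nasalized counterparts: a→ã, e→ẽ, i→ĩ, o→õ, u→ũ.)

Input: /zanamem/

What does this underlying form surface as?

[zãnãmẽm]

/a/ before nasal /n/ → [ã]
/a/ before nasal /m/ → [ã]
/e/ before nasal /m/ → [ẽ]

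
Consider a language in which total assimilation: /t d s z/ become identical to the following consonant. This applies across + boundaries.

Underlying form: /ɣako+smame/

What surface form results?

[ɣako+mmame]

/s/ before /m/ → [m] (total assimilation)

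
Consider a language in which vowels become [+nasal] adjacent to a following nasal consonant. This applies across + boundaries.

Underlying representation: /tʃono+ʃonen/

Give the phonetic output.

[tʃõno+ʃõnẽn]

/o/ before nasal /n/ → [õ]
/o/ before nasal /n/ → [õ]
/e/ before nasal /n/ → [ẽ]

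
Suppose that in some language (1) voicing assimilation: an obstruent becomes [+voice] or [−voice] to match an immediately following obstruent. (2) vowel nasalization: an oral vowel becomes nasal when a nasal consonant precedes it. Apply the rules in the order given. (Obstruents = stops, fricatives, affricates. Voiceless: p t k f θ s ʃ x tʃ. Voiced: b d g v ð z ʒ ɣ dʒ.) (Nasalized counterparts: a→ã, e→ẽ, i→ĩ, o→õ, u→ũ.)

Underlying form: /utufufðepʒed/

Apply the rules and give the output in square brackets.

Rule 1: /f/ before /ð/ (voiced) → [v]
Rule 1: /p/ before /ʒ/ (voiced) → [b]
After rule 1: utufuvðebʒed
Rule 2: no segment meets the rule's conditions; no change.

[utufuvðebʒed]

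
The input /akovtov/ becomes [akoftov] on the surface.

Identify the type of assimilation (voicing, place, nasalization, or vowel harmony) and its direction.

voicing assimilation, regressive

/v/→[f].
Each target copies a feature from the following segment, so the direction is regressive.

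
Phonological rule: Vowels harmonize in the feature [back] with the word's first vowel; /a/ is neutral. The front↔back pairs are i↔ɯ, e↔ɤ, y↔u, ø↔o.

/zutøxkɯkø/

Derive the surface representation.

[zutoxkɯko]

/ø/ harmonizes with /u/ ([+back]) → [o]
/ø/ harmonizes with /u/ ([+back]) → [o]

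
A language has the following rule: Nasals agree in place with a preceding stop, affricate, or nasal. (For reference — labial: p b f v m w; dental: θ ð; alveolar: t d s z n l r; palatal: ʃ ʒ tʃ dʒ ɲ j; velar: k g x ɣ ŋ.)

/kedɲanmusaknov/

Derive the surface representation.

[kednannusakŋov]

/ɲ/ after /d/ (alveolar) → [n]
/m/ after /n/ (alveolar) → [n]
/n/ after /k/ (velar) → [ŋ]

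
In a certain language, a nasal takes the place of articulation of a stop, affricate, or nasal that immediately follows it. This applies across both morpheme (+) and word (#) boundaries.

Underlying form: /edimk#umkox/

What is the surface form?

[ediŋk#uŋkox]

/m/ before /k/ (velar) → [ŋ]
/m/ before /k/ (velar) → [ŋ]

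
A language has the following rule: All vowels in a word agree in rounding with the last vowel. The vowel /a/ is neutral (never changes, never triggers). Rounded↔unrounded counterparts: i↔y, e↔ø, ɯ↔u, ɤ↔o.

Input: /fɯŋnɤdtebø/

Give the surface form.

[fuŋnodtøbø]

/ɯ/ harmonizes with /ø/ ([+round]) → [u]
/ɤ/ harmonizes with /ø/ ([+round]) → [o]
/e/ harmonizes with /ø/ ([+round]) → [ø]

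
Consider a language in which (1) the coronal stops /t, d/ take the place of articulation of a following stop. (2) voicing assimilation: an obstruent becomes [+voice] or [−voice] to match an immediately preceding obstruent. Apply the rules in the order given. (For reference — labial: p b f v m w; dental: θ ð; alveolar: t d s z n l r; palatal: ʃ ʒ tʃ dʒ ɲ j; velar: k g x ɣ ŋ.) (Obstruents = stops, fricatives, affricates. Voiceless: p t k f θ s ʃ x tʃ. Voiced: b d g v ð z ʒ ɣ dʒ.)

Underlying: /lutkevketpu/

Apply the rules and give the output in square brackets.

[lukkevgeppu]

Rule 1: /t/ before /k/ (velar) → [k]
Rule 1: /t/ before /p/ (labial) → [p]
After rule 1: lukkevkeppu
Rule 2: /k/ after /v/ (voiced) → [g]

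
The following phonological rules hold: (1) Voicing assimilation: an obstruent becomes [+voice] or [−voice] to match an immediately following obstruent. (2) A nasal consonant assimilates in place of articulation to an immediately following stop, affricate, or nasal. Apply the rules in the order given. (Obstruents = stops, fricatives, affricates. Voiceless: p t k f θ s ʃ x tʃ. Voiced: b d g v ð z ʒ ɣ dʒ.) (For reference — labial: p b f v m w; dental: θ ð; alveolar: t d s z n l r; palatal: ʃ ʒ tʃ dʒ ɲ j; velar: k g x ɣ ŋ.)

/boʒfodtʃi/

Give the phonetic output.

Rule 1: /ʒ/ before /f/ (voiceless) → [ʃ]
Rule 1: /d/ before /tʃ/ (voiceless) → [t]
After rule 1: boʃfottʃi
Rule 2: no segment meets the rule's conditions; no change.

[boʃfottʃi]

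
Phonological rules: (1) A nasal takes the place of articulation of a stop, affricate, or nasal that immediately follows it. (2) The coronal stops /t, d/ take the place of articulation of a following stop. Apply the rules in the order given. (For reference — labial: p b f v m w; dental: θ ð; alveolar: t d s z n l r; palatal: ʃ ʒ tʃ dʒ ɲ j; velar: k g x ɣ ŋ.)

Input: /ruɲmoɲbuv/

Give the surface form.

Rule 1: /ɲ/ before /m/ (labial) → [m]
Rule 1: /ɲ/ before /b/ (labial) → [m]
After rule 1: rummombuv
Rule 2: no segment meets the rule's conditions; no change.

[rummombuv]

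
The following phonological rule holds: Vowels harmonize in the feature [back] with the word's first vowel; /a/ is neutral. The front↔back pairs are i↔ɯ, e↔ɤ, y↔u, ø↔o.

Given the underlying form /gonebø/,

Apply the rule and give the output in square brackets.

/e/ harmonizes with /o/ ([+back]) → [ɤ]
/ø/ harmonizes with /o/ ([+back]) → [o]

[gonɤbo]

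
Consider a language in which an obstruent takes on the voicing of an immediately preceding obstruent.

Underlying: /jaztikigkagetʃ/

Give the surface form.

/t/ after /z/ (voiced) → [d]
/k/ after /g/ (voiced) → [g]

[jazdikiggagetʃ]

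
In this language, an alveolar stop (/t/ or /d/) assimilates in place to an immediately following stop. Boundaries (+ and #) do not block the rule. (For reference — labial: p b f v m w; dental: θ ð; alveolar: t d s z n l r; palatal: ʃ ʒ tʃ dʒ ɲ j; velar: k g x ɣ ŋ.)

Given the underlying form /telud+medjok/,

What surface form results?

[telud+medjok]

no segment meets the rule's conditions; no change.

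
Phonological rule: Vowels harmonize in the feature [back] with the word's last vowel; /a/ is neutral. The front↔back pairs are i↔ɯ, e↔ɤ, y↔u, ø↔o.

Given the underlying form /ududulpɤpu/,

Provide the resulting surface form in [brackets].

no segment meets the rule's conditions; no change.

[ududulpɤpu]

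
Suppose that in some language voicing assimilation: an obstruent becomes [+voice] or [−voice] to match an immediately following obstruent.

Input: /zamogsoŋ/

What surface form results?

[zamoksoŋ]

/g/ before /s/ (voiceless) → [k]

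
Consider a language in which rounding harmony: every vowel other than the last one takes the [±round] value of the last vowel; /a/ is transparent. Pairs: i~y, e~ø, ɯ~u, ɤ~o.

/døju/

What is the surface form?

no segment meets the rule's conditions; no change.

[døju]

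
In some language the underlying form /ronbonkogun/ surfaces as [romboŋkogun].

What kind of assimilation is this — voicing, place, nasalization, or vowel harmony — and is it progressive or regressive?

place assimilation, regressive

/n/→[m] /n/→[ŋ].
Each target copies a feature from the following segment, so the direction is regressive.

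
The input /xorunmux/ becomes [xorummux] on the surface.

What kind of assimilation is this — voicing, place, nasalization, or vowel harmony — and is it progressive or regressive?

/n/→[m].
Each target copies a feature from the following segment, so the direction is regressive.

place assimilation, regressive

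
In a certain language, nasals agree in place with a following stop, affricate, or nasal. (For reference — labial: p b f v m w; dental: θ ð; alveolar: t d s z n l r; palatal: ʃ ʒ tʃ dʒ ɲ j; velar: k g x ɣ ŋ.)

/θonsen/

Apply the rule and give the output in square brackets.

no segment meets the rule's conditions; no change.

[θonsen]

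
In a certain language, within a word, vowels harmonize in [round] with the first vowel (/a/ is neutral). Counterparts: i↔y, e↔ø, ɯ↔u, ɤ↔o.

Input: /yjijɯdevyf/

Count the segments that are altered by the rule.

3

/i/ harmonizes with /y/ ([+round]) → [y]
/ɯ/ harmonizes with /y/ ([+round]) → [u]
/e/ harmonizes with /y/ ([+round]) → [ø]
3 segments change.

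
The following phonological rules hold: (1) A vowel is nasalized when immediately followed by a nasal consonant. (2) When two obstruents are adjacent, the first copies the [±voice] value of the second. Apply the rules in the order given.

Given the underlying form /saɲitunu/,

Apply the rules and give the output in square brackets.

[sãɲitũnu]

Rule 1: /a/ before nasal /ɲ/ → [ã]
Rule 1: /u/ before nasal /n/ → [ũ]
After rule 1: sãɲitũnu
Rule 2: no segment meets the rule's conditions; no change.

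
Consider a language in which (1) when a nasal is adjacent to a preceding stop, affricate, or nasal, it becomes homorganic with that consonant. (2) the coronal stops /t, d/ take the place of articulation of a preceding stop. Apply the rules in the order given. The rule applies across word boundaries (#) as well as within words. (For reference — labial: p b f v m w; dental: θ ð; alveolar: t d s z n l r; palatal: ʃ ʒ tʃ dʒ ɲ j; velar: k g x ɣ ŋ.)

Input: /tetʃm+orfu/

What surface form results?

Rule 1: /m/ after /tʃ/ (palatal) → [ɲ]
After rule 1: tetʃɲ+orfu
Rule 2: no segment meets the rule's conditions; no change.

[tetʃɲ+orfu]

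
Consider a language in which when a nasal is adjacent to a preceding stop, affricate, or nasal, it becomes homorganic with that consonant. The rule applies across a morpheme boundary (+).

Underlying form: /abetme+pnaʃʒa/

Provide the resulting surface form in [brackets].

[abetne+pmaʃʒa]

/m/ after /t/ (alveolar) → [n]
/n/ after /p/ (labial) → [m]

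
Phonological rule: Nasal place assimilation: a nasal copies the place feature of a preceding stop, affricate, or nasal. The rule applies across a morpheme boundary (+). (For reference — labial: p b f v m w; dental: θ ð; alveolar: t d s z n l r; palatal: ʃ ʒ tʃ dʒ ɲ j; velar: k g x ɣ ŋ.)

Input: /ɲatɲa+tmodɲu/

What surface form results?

[ɲatna+tnodnu]

/ɲ/ after /t/ (alveolar) → [n]
/m/ after /t/ (alveolar) → [n]
/ɲ/ after /d/ (alveolar) → [n]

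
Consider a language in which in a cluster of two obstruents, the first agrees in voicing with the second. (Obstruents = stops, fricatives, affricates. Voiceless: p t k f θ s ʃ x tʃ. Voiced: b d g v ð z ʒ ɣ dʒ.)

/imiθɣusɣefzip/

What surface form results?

/θ/ before /ɣ/ (voiced) → [ð]
/s/ before /ɣ/ (voiced) → [z]
/f/ before /z/ (voiced) → [v]

[imiðɣuzɣevzip]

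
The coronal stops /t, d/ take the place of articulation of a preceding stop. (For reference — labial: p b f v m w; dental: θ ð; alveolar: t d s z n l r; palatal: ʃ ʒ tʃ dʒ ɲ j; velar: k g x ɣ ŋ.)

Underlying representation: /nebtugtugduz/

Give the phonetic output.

/t/ after /b/ (labial) → [p]
/t/ after /g/ (velar) → [k]
/d/ after /g/ (velar) → [g]

[nebpugkugguz]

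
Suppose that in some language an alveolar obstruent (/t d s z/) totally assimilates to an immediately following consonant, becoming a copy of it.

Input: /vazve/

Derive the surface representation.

[vavve]

/z/ before /v/ → [v] (total assimilation)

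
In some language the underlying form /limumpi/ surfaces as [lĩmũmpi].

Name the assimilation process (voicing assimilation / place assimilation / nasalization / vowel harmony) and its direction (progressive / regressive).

nasalization, regressive

/i/→[ĩ] /u/→[ũ].
Each target copies a feature from the following segment, so the direction is regressive.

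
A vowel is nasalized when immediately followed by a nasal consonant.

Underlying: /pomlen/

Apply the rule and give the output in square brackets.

[põmlẽn]

/o/ before nasal /m/ → [õ]
/e/ before nasal /n/ → [ẽ]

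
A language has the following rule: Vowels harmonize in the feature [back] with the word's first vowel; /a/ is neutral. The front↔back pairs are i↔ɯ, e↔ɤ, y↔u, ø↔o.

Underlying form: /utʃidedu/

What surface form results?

/i/ harmonizes with /u/ ([+back]) → [ɯ]
/e/ harmonizes with /u/ ([+back]) → [ɤ]

[utʃɯdɤdu]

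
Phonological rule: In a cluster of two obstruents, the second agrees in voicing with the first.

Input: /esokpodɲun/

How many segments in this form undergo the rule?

0

No segment meets the rule's conditions.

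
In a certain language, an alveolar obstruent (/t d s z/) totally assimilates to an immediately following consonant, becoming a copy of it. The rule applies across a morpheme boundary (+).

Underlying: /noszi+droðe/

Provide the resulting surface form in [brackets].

/s/ before /z/ → [z] (total assimilation)
/d/ before /r/ → [r] (total assimilation)

[nozzi+rroðe]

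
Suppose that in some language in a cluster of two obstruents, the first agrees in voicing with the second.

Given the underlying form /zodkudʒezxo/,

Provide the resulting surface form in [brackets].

/d/ before /k/ (voiceless) → [t]
/z/ before /x/ (voiceless) → [s]

[zotkudʒesxo]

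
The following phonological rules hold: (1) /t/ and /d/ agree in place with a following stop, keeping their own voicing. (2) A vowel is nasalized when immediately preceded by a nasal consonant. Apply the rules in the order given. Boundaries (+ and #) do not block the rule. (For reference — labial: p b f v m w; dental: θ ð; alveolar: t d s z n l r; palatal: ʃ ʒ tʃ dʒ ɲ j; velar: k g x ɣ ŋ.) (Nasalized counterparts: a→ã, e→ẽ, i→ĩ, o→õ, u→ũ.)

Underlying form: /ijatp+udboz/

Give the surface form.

Rule 1: /t/ before /p/ (labial) → [p]
Rule 1: /d/ before /b/ (labial) → [b]
After rule 1: ijapp+ubboz
Rule 2: no segment meets the rule's conditions; no change.

[ijapp+ubboz]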